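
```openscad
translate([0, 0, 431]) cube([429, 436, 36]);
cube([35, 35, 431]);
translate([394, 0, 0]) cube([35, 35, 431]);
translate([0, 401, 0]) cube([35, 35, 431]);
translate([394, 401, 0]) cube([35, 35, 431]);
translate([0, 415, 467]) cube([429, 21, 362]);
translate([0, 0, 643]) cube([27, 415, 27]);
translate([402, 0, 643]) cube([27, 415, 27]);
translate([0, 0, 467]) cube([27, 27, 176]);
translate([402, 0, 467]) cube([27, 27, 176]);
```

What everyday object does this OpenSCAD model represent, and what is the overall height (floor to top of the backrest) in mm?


A chair. The overall height is 829 mm.

A slab on four corner posts with a tall panel at the back — a chair. The seat slab sits at z = 431 with thickness 36, and the 362 mm backrest starts at the seat top, so the overall height is 431 + 36 + 362 = 829 mm.


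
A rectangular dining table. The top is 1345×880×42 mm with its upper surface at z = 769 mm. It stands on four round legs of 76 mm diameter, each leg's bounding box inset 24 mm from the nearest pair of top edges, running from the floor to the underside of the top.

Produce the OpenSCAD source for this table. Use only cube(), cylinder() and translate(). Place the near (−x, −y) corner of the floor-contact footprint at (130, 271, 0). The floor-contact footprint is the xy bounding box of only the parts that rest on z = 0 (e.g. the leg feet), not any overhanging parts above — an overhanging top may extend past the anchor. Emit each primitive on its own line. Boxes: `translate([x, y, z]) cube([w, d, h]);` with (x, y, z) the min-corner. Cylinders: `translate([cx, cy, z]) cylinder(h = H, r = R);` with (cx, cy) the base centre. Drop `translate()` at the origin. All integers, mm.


translate([106, 247, 727]) cube([1345, 880, 42]);
translate([168, 309, 0]) cylinder(h = 727, r = 38);
translate([1389, 309, 0]) cylinder(h = 727, r = 38);
translate([168, 1065, 0]) cylinder(h = 727, r = 38);
translate([1389, 1065, 0]) cylinder(h = 727, r = 38);


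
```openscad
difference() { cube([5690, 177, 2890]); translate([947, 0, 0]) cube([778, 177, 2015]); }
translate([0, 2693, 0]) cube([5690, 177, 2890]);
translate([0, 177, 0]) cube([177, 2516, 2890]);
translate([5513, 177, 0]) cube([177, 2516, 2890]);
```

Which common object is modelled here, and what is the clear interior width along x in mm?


A single room. The interior width is 5336 mm.

Four walls enclosing a rectangle with a door in the front wall — a room. Outside width 5690 minus two 177 mm walls gives 5336 mm.


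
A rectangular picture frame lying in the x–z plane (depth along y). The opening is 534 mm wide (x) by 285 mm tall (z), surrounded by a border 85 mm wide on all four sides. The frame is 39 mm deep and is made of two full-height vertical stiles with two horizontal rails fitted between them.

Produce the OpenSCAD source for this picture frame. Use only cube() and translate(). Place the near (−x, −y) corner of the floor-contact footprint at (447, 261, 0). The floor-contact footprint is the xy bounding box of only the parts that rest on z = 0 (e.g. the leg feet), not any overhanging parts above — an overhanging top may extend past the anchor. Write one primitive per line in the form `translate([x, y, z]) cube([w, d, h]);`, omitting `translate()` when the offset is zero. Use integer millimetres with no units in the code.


translate([447, 261, 0]) cube([85, 39, 455]);
translate([1066, 261, 0]) cube([85, 39, 455]);
translate([532, 261, 0]) cube([534, 39, 85]);
translate([532, 261, 370]) cube([534, 39, 85]);


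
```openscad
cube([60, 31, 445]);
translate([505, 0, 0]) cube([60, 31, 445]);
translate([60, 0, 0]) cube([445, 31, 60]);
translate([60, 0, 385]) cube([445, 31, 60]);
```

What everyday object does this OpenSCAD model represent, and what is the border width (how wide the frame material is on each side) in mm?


A picture frame. The border width is 60 mm.

Four thin pieces enclosing a rectangular opening — a picture frame. The two full-height stiles are 445 mm tall; the top rail sits at z = 385 and is 60 mm tall, so the border above the opening is 445 − 385 = 60 mm, matching the stile x-width.


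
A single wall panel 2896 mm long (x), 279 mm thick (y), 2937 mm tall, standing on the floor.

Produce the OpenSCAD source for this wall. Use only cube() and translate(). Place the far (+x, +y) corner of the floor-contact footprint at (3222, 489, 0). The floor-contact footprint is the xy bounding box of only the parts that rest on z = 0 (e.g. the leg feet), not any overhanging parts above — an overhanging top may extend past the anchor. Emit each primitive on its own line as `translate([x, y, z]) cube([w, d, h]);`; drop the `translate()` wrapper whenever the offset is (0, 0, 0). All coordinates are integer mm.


translate([326, 210, 0]) cube([2896, 279, 2937]);


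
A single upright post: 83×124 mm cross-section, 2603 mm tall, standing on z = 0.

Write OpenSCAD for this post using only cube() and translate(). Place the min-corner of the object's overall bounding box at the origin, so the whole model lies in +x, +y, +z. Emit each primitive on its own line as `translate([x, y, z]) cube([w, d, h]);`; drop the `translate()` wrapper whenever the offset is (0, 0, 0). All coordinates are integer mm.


cube([83, 124, 2603]);


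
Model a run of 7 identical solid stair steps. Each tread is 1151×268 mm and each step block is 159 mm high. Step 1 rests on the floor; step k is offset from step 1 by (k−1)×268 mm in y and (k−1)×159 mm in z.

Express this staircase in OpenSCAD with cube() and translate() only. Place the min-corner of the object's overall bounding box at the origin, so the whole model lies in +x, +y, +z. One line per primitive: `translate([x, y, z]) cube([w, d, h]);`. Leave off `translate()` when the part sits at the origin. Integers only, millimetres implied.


cube([1151, 268, 159]);
translate([0, 268, 159]) cube([1151, 268, 159]);
translate([0, 536, 318]) cube([1151, 268, 159]);
translate([0, 804, 477]) cube([1151, 268, 159]);
translate([0, 1072, 636]) cube([1151, 268, 159]);
translate([0, 1340, 795]) cube([1151, 268, 159]);
translate([0, 1608, 954]) cube([1151, 268, 159]);


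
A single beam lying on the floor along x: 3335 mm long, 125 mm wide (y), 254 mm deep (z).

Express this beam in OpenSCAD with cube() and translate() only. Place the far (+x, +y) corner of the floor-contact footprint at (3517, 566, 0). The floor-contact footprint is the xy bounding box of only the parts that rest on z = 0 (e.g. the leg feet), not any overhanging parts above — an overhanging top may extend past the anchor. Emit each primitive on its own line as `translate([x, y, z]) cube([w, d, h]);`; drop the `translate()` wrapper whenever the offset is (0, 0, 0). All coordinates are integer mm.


translate([182, 441, 0]) cube([3335, 125, 254]);


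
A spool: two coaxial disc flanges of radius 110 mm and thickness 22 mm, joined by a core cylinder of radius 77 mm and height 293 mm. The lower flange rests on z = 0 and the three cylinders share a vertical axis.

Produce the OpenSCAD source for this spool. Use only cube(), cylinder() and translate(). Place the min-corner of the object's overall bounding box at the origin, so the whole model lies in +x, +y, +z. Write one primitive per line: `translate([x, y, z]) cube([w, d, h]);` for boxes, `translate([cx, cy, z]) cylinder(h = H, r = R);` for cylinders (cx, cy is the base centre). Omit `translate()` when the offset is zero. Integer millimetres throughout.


translate([110, 110, 0]) cylinder(h = 22, r = 110);
translate([110, 110, 22]) cylinder(h = 293, r = 77);
translate([110, 110, 315]) cylinder(h = 22, r = 110);


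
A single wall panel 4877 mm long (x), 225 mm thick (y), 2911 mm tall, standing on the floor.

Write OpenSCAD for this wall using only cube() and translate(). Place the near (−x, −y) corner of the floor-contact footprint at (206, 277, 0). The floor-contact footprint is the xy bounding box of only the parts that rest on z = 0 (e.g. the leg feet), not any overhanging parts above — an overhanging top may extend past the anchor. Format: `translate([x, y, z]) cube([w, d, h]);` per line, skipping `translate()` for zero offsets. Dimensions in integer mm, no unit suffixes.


translate([206, 277, 0]) cube([4877, 225, 2911]);


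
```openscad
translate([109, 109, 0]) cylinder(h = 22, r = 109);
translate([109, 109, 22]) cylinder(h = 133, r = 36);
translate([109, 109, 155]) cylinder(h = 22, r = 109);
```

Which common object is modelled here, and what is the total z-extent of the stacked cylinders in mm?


A spool. The overall height is 177 mm.

Three coaxial cylinders, large–small–large — a spool. Two 22 mm flanges and a 133 mm core give 22 + 133 + 22 = 177 mm.


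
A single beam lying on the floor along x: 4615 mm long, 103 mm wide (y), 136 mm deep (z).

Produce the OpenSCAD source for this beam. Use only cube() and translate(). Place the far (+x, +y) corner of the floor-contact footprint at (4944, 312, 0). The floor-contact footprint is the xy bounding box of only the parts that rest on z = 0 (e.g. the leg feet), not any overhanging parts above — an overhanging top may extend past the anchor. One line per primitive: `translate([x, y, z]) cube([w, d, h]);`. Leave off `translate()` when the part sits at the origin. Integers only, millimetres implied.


translate([329, 209, 0]) cube([4615, 103, 136]);


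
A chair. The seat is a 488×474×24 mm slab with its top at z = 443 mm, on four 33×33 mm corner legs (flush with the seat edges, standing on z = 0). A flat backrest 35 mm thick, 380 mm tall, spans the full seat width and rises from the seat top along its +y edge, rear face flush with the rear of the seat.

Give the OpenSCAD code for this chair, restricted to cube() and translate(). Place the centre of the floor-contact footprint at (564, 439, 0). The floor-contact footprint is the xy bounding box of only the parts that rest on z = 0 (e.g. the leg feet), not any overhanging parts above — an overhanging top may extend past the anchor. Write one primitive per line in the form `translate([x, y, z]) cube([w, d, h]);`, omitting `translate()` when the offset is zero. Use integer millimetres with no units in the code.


translate([320, 202, 419]) cube([488, 474, 24]);
translate([320, 202, 0]) cube([33, 33, 419]);
translate([775, 202, 0]) cube([33, 33, 419]);
translate([320, 643, 0]) cube([33, 33, 419]);
translate([775, 643, 0]) cube([33, 33, 419]);
translate([320, 641, 443]) cube([488, 35, 380]);


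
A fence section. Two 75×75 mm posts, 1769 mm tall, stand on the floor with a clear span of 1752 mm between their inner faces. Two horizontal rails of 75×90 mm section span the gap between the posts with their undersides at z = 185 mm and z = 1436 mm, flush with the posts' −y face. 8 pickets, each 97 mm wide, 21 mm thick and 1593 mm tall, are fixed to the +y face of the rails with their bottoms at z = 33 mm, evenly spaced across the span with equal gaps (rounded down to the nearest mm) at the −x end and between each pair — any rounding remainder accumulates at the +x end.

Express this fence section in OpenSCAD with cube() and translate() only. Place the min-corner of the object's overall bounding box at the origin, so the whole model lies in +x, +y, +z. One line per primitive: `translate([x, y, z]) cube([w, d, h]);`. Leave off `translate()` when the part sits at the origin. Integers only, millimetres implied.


cube([75, 75, 1769]);
translate([1827, 0, 0]) cube([75, 75, 1769]);
translate([75, 0, 185]) cube([1752, 75, 90]);
translate([75, 0, 1436]) cube([1752, 75, 90]);
translate([183, 75, 33]) cube([97, 21, 1593]);
translate([388, 75, 33]) cube([97, 21, 1593]);
translate([593, 75, 33]) cube([97, 21, 1593]);
translate([798, 75, 33]) cube([97, 21, 1593]);
translate([1003, 75, 33]) cube([97, 21, 1593]);
translate([1208, 75, 33]) cube([97, 21, 1593]);
translate([1413, 75, 33]) cube([97, 21, 1593]);
translate([1618, 75, 33]) cube([97, 21, 1593]);


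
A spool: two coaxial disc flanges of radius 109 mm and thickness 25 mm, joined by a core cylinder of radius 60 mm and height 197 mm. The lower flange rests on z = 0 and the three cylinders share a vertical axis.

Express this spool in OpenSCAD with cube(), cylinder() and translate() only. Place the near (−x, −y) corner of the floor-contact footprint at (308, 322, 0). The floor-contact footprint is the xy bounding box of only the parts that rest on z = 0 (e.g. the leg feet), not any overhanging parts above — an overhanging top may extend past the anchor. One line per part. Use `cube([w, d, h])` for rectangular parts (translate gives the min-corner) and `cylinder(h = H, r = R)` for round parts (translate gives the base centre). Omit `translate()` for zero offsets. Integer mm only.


translate([417, 431, 0]) cylinder(h = 25, r = 109);
translate([417, 431, 25]) cylinder(h = 197, r = 60);
translate([417, 431, 222]) cylinder(h = 25, r = 109);


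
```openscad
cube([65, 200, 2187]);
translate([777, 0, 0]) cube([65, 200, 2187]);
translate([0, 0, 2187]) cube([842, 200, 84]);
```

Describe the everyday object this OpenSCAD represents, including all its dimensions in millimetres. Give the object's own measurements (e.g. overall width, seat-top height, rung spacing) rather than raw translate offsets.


A door frame. The clear opening is 712 mm wide and 2187 mm high. Two 65 mm wide jambs, 200 mm deep, stand either side of the opening from the floor to the top of the opening. A 84 mm thick head sits across the top of both jambs, spanning the full outside width of the frame.


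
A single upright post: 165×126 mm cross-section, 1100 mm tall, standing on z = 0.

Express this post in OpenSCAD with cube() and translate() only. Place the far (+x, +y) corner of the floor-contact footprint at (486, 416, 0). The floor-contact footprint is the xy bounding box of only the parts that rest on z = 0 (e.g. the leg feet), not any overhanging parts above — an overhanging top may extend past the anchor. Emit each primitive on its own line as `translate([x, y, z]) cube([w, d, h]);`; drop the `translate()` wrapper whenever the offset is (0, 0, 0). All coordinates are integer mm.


translate([321, 290, 0]) cube([165, 126, 1100]);


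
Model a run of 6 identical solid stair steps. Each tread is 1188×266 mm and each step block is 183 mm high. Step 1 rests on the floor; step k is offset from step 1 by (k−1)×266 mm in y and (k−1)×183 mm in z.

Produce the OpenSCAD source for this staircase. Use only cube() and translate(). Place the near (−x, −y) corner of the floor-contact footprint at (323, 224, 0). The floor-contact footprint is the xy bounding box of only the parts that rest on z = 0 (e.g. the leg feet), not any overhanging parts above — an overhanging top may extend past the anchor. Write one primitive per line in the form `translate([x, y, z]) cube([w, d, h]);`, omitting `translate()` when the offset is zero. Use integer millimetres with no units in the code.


translate([323, 224, 0]) cube([1188, 266, 183]);
translate([323, 490, 183]) cube([1188, 266, 183]);
translate([323, 756, 366]) cube([1188, 266, 183]);
translate([323, 1022, 549]) cube([1188, 266, 183]);
translate([323, 1288, 732]) cube([1188, 266, 183]);
translate([323, 1554, 915]) cube([1188, 266, 183]);


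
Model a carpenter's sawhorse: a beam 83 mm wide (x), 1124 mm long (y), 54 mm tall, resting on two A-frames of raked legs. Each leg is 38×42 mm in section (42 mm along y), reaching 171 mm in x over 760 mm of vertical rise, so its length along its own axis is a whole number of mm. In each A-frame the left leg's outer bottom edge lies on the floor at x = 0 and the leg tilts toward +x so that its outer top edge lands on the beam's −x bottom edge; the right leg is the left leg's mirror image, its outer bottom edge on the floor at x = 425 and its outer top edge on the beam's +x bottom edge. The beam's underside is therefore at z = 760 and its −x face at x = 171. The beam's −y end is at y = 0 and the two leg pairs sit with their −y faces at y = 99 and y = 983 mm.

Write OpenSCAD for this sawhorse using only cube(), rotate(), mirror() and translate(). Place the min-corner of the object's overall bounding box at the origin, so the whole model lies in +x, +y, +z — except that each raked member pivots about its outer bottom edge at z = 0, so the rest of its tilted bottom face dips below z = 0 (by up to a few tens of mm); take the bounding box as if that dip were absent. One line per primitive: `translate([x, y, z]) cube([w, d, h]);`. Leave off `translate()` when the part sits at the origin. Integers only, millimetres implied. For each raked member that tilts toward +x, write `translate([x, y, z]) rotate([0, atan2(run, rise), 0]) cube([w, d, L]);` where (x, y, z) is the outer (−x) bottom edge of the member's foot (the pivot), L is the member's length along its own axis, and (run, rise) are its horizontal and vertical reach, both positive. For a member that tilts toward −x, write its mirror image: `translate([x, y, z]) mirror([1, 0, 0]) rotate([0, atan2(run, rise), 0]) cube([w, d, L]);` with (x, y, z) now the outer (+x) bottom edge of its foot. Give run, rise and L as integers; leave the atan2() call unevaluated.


translate([171, 0, 760]) cube([83, 1124, 54]);
translate([0, 99, 0]) rotate([0, atan2(171, 760), 0]) cube([38, 42, 779]);
translate([425, 99, 0]) mirror([1, 0, 0]) rotate([0, atan2(171, 760), 0]) cube([38, 42, 779]);
translate([0, 983, 0]) rotate([0, atan2(171, 760), 0]) cube([38, 42, 779]);
translate([425, 983, 0]) mirror([1, 0, 0]) rotate([0, atan2(171, 760), 0]) cube([38, 42, 779]);


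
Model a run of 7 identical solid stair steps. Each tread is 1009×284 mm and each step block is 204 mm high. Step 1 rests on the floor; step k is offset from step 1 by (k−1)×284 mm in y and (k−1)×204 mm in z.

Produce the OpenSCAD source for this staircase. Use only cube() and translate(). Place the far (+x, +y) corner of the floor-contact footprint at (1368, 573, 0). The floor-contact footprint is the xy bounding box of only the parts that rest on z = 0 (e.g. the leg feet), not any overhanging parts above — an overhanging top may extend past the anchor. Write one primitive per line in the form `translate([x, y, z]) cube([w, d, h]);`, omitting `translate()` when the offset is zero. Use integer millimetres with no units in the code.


translate([359, 289, 0]) cube([1009, 284, 204]);
translate([359, 573, 204]) cube([1009, 284, 204]);
translate([359, 857, 408]) cube([1009, 284, 204]);
translate([359, 1141, 612]) cube([1009, 284, 204]);
translate([359, 1425, 816]) cube([1009, 284, 204]);
translate([359, 1709, 1020]) cube([1009, 284, 204]);
translate([359, 1993, 1224]) cube([1009, 284, 204]);


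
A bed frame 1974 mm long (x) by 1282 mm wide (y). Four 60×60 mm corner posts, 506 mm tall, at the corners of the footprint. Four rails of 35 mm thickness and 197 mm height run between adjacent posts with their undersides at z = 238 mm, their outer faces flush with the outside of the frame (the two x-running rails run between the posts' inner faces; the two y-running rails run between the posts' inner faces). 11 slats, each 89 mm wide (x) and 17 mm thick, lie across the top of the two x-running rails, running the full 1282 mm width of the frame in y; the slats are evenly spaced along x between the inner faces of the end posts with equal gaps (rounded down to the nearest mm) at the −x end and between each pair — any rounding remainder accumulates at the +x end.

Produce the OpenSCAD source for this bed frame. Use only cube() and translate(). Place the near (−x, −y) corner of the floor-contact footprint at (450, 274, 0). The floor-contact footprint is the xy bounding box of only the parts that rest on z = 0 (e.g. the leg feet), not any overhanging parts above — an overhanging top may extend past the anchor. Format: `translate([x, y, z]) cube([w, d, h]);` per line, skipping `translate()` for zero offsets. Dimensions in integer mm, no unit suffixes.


translate([450, 274, 0]) cube([60, 60, 506]);
translate([450, 1496, 0]) cube([60, 60, 506]);
translate([2364, 274, 0]) cube([60, 60, 506]);
translate([2364, 1496, 0]) cube([60, 60, 506]);
translate([510, 274, 238]) cube([1854, 35, 197]);
translate([510, 1521, 238]) cube([1854, 35, 197]);
translate([450, 334, 238]) cube([35, 1162, 197]);
translate([2389, 334, 238]) cube([35, 1162, 197]);
translate([582, 274, 435]) cube([89, 1282, 17]);
translate([743, 274, 435]) cube([89, 1282, 17]);
translate([904, 274, 435]) cube([89, 1282, 17]);
translate([1065, 274, 435]) cube([89, 1282, 17]);
translate([1226, 274, 435]) cube([89, 1282, 17]);
translate([1387, 274, 435]) cube([89, 1282, 17]);
translate([1548, 274, 435]) cube([89, 1282, 17]);
translate([1709, 274, 435]) cube([89, 1282, 17]);
translate([1870, 274, 435]) cube([89, 1282, 17]);
translate([2031, 274, 435]) cube([89, 1282, 17]);
translate([2192, 274, 435]) cube([89, 1282, 17]);


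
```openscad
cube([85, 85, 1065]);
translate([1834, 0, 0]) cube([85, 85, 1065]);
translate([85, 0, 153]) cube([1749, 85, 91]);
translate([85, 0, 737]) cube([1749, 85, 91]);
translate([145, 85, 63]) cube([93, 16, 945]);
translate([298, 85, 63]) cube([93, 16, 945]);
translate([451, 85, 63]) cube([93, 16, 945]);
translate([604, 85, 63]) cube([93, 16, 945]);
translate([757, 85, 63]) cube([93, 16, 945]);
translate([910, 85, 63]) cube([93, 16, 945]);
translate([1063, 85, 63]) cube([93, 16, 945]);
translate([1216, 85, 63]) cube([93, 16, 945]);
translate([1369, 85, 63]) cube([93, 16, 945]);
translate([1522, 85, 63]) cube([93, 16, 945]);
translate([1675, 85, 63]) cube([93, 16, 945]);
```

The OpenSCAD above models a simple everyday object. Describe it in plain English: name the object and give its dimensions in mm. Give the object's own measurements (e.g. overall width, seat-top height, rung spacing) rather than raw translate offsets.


A fence section. Two 85×85 mm posts, 1065 mm tall, stand on the floor with a clear span of 1749 mm between their inner faces. Two horizontal rails of 85×91 mm section span the gap between the posts with their undersides at z = 153 mm and z = 737 mm, flush with the posts' −y face. 11 pickets, each 93 mm wide, 16 mm thick and 945 mm tall, are fixed to the +y face of the rails with their bottoms at z = 63 mm, spaced across the span with a 60 mm gap after the −x post and between neighbouring pickets, with 66 mm left before the +x post.


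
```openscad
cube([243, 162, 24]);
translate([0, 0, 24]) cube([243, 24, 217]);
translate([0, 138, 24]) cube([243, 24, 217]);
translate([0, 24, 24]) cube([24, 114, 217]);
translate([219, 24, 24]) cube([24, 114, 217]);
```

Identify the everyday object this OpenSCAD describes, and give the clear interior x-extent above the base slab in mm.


An open box. The internal width is 195 mm.

A 243×162 base slab with four walls standing on it — an open box. The base is 243 mm wide and the walls are 24 mm thick, so the internal width is 243 − 2 × 24 = 195 mm.


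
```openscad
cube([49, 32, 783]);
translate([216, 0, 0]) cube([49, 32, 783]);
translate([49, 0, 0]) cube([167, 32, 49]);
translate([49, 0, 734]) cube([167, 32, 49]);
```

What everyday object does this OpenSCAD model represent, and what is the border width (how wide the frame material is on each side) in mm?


A picture frame. The border width is 49 mm.

Four thin pieces enclosing a rectangular opening — a picture frame. The two full-height stiles are 783 mm tall; the top rail sits at z = 734 and is 49 mm tall, so the border above the opening is 783 − 734 = 49 mm, matching the stile x-width.


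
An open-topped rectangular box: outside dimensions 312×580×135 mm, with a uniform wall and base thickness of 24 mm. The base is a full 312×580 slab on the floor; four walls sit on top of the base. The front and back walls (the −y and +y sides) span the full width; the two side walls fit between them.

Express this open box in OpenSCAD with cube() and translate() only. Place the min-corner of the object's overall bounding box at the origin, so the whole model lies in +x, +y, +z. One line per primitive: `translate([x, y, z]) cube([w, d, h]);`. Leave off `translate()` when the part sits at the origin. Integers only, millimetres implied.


cube([312, 580, 24]);
translate([0, 0, 24]) cube([312, 24, 111]);
translate([0, 556, 24]) cube([312, 24, 111]);
translate([0, 24, 24]) cube([24, 532, 111]);
translate([288, 24, 24]) cube([24, 532, 111]);


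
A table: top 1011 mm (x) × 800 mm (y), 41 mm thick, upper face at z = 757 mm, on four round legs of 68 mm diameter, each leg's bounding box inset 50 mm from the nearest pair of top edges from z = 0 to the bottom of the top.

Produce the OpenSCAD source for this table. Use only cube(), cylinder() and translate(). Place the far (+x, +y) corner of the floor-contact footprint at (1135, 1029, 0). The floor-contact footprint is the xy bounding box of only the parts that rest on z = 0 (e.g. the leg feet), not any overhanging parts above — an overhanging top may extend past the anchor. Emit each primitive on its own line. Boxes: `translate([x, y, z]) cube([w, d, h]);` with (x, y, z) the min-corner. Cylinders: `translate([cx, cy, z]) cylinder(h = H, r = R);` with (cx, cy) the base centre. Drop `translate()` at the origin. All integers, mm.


translate([174, 279, 716]) cube([1011, 800, 41]);
translate([258, 363, 0]) cylinder(h = 716, r = 34);
translate([1101, 363, 0]) cylinder(h = 716, r = 34);
translate([258, 995, 0]) cylinder(h = 716, r = 34);
translate([1101, 995, 0]) cylinder(h = 716, r = 34);


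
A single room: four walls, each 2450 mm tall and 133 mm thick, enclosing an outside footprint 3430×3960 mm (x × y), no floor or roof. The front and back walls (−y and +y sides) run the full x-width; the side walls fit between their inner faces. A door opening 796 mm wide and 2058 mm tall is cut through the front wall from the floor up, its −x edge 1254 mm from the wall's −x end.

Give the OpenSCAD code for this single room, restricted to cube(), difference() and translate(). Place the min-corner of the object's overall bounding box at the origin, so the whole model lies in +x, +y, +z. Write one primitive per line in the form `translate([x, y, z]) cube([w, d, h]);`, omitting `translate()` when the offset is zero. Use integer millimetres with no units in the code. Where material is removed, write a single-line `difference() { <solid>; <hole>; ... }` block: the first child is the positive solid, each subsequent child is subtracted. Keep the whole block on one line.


difference() { cube([3430, 133, 2450]); translate([1254, 0, 0]) cube([796, 133, 2058]); }
translate([0, 3827, 0]) cube([3430, 133, 2450]);
translate([0, 133, 0]) cube([133, 3694, 2450]);
translate([3297, 133, 0]) cube([133, 3694, 2450]);


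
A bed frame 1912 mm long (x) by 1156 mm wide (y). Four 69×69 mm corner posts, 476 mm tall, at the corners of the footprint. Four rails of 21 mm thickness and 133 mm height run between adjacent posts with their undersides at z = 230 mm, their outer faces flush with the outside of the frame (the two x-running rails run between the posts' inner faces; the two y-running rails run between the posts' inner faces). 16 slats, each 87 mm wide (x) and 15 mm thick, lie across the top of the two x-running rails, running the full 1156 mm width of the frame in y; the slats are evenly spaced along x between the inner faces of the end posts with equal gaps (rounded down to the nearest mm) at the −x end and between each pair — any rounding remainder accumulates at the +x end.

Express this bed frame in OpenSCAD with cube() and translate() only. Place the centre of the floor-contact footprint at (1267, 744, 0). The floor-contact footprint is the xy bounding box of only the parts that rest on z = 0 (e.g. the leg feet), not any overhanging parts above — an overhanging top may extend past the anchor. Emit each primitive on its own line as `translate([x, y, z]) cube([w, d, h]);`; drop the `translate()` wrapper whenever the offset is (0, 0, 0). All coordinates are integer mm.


translate([311, 166, 0]) cube([69, 69, 476]);
translate([311, 1253, 0]) cube([69, 69, 476]);
translate([2154, 166, 0]) cube([69, 69, 476]);
translate([2154, 1253, 0]) cube([69, 69, 476]);
translate([380, 166, 230]) cube([1774, 21, 133]);
translate([380, 1301, 230]) cube([1774, 21, 133]);
translate([311, 235, 230]) cube([21, 1018, 133]);
translate([2202, 235, 230]) cube([21, 1018, 133]);
translate([402, 166, 363]) cube([87, 1156, 15]);
translate([511, 166, 363]) cube([87, 1156, 15]);
translate([620, 166, 363]) cube([87, 1156, 15]);
translate([729, 166, 363]) cube([87, 1156, 15]);
translate([838, 166, 363]) cube([87, 1156, 15]);
translate([947, 166, 363]) cube([87, 1156, 15]);
translate([1056, 166, 363]) cube([87, 1156, 15]);
translate([1165, 166, 363]) cube([87, 1156, 15]);
translate([1274, 166, 363]) cube([87, 1156, 15]);
translate([1383, 166, 363]) cube([87, 1156, 15]);
translate([1492, 166, 363]) cube([87, 1156, 15]);
translate([1601, 166, 363]) cube([87, 1156, 15]);
translate([1710, 166, 363]) cube([87, 1156, 15]);
translate([1819, 166, 363]) cube([87, 1156, 15]);
translate([1928, 166, 363]) cube([87, 1156, 15]);
translate([2037, 166, 363]) cube([87, 1156, 15]);


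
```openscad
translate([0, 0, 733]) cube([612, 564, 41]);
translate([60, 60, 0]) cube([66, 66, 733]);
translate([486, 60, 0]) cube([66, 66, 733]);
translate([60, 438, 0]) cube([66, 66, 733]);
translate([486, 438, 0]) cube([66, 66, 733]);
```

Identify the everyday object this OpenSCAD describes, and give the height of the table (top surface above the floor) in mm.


A table. The table height is 774 mm.

A 612×564×41 slab sits at z = 733 on four 66 mm square posts — a table. The top surface is at 733 + 41 = 774 mm.


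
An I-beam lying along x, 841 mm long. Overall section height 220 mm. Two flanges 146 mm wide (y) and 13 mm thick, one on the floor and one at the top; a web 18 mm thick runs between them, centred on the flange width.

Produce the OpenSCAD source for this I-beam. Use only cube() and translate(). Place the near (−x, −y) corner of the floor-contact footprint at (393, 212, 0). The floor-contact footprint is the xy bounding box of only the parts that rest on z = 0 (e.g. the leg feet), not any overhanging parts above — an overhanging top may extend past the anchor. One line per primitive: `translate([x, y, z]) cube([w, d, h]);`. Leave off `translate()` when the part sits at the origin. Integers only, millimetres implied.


translate([393, 212, 0]) cube([841, 146, 13]);
translate([393, 276, 13]) cube([841, 18, 194]);
translate([393, 212, 207]) cube([841, 146, 13]);


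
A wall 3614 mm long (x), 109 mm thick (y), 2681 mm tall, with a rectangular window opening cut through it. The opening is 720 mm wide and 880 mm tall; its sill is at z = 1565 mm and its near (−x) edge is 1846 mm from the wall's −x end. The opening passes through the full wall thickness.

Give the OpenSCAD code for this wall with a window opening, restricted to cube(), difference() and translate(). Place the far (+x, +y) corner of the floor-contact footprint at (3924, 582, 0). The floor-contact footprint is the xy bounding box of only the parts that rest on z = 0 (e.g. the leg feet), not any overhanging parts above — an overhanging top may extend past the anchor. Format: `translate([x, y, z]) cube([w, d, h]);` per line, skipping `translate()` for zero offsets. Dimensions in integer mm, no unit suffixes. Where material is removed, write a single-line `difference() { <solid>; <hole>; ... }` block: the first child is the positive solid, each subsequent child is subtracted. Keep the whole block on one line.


difference() { translate([310, 473, 0]) cube([3614, 109, 2681]); translate([2156, 473, 1565]) cube([720, 109, 880]); }


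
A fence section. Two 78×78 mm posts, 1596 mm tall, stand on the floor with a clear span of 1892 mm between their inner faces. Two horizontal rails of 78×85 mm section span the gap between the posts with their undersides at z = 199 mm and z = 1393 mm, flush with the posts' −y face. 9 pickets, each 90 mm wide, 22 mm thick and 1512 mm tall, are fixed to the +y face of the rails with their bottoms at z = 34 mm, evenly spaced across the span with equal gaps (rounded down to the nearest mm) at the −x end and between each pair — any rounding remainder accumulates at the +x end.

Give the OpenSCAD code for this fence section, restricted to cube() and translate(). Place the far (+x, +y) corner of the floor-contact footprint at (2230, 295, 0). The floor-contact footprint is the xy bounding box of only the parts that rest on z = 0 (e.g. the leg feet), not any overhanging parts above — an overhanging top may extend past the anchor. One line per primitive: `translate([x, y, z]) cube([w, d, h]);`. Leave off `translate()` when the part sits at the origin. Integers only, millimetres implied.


translate([182, 217, 0]) cube([78, 78, 1596]);
translate([2152, 217, 0]) cube([78, 78, 1596]);
translate([260, 217, 199]) cube([1892, 78, 85]);
translate([260, 217, 1393]) cube([1892, 78, 85]);
translate([368, 295, 34]) cube([90, 22, 1512]);
translate([566, 295, 34]) cube([90, 22, 1512]);
translate([764, 295, 34]) cube([90, 22, 1512]);
translate([962, 295, 34]) cube([90, 22, 1512]);
translate([1160, 295, 34]) cube([90, 22, 1512]);
translate([1358, 295, 34]) cube([90, 22, 1512]);
translate([1556, 295, 34]) cube([90, 22, 1512]);
translate([1754, 295, 34]) cube([90, 22, 1512]);
translate([1952, 295, 34]) cube([90, 22, 1512]);


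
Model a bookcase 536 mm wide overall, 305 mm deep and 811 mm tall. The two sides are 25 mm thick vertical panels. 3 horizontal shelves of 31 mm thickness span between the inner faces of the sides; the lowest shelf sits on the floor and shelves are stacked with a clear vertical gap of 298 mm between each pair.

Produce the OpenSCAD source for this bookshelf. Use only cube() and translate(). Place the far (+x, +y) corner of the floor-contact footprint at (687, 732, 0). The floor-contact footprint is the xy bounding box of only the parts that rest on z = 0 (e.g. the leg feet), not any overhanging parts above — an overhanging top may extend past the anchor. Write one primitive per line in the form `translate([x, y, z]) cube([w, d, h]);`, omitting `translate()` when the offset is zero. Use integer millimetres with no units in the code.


translate([151, 427, 0]) cube([25, 305, 811]);
translate([662, 427, 0]) cube([25, 305, 811]);
translate([176, 427, 0]) cube([486, 305, 31]);
translate([176, 427, 329]) cube([486, 305, 31]);
translate([176, 427, 658]) cube([486, 305, 31]);


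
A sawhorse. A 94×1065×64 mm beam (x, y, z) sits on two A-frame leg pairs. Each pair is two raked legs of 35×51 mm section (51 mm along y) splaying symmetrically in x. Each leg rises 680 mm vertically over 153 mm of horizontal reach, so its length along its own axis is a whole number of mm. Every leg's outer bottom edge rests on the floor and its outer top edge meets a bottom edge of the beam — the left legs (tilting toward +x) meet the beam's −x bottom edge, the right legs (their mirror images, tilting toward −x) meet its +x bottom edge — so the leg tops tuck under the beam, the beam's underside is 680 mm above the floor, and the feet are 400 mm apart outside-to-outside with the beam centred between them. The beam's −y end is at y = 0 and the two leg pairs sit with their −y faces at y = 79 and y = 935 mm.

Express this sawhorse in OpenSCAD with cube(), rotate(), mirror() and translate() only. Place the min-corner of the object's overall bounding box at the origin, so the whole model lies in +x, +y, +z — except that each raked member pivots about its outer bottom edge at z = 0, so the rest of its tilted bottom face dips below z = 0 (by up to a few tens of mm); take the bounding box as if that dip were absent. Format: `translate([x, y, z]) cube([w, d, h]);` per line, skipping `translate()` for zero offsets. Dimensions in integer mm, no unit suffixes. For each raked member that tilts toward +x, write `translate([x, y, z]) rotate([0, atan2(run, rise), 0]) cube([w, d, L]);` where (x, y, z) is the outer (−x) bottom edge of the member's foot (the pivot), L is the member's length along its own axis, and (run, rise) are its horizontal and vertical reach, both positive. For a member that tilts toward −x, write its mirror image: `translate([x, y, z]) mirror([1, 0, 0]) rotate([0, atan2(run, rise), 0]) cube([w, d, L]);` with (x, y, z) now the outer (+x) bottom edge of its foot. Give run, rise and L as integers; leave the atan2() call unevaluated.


translate([153, 0, 680]) cube([94, 1065, 64]);
translate([0, 79, 0]) rotate([0, atan2(153, 680), 0]) cube([35, 51, 697]);
translate([400, 79, 0]) mirror([1, 0, 0]) rotate([0, atan2(153, 680), 0]) cube([35, 51, 697]);
translate([0, 935, 0]) rotate([0, atan2(153, 680), 0]) cube([35, 51, 697]);
translate([400, 935, 0]) mirror([1, 0, 0]) rotate([0, atan2(153, 680), 0]) cube([35, 51, 697]);


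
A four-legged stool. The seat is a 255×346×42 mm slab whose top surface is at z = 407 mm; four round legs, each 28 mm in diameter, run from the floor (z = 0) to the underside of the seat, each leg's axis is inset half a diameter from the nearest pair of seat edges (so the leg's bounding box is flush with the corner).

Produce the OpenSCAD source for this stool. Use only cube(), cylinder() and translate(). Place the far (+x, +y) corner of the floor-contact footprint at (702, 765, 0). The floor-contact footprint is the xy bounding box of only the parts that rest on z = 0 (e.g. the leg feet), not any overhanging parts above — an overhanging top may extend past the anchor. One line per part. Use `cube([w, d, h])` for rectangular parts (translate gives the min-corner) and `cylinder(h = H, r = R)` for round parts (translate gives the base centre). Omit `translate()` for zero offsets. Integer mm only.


translate([447, 419, 365]) cube([255, 346, 42]);
translate([461, 433, 0]) cylinder(h = 365, r = 14);
translate([688, 433, 0]) cylinder(h = 365, r = 14);
translate([461, 751, 0]) cylinder(h = 365, r = 14);
translate([688, 751, 0]) cylinder(h = 365, r = 14);


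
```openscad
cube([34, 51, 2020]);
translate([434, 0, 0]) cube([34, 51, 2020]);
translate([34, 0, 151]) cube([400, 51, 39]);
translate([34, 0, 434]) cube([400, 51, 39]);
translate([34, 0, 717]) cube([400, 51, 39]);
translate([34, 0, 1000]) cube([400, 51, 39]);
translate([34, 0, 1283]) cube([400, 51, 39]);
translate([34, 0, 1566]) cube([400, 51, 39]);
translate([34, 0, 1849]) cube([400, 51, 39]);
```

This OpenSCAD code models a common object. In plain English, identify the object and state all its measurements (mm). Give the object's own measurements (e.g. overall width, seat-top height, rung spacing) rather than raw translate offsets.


A straight ladder. Two 34×51 mm vertical rails, 2020 mm tall, stand 468 mm apart (outside-to-outside) with their front faces coplanar on the −y side. 7 rungs, each 51 mm deep and 39 mm tall, span between the inner faces of the rails, front faces flush with the rails. The lowest rung's underside is at z = 151 mm and rungs are spaced 283 mm apart (underside to underside).


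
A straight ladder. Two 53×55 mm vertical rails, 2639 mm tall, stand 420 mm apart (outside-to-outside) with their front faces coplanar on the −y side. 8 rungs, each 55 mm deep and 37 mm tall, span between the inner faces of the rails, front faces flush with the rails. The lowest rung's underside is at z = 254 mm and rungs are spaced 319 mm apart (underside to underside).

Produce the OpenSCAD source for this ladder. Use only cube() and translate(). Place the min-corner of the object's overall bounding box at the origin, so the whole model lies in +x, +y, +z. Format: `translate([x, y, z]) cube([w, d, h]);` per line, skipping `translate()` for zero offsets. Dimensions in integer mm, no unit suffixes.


// rung span = 420 - 2*53 = 314
// rung[k] z = 254 + k*319
cube([53, 55, 2639]);
translate([367, 0, 0]) cube([53, 55, 2639]);
translate([53, 0, 254]) cube([314, 55, 37]);
translate([53, 0, 573]) cube([314, 55, 37]);
translate([53, 0, 892]) cube([314, 55, 37]);
translate([53, 0, 1211]) cube([314, 55, 37]);
translate([53, 0, 1530]) cube([314, 55, 37]);
translate([53, 0, 1849]) cube([314, 55, 37]);
translate([53, 0, 2168]) cube([314, 55, 37]);
translate([53, 0, 2487]) cube([314, 55, 37]);
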